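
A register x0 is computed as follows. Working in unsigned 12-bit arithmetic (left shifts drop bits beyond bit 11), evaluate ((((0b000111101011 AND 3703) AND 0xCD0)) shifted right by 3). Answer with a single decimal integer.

0b000111101011 = 000111101011
3703 = 111001110111
→ AND → 000001100011 = 99
0xCD0 = 110011010000
→ AND → 000001000000 = 64
→ shifted right by 3 → 000000001000 = 8

8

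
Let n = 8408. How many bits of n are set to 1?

8408 = 10000011011000
Count the 1s: 1 + 1 + 1 + 1 + 1 = 5

5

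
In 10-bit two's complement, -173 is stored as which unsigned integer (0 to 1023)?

173 in 10 bits: 0010101101
Invert: 1101010010
Add 1:  1101010011 = 851
(Check: 2^10 - 173 = 1024 - 173 = 851.)

851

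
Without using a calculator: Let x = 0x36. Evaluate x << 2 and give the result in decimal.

216

0x36 = 00110110
shift left by 2 → 11011000 = 216
(equivalently, 54 × 2^2 = 54 × 4)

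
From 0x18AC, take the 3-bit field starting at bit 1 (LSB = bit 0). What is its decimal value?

6

v = 0001100010101100
Shift right by 1: 000110001010110
Mask low 3 bits: 110 = 6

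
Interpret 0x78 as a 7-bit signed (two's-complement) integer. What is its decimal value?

pattern = 1111000 (MSB is 1 ⇒ negative)
Invert: 0000111, add 1 → 0001000 = 8, so the value is -8.
(Equivalently: 120 - 2^7 = 120 - 128 = -8.)

-8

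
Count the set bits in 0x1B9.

0x1B9 = 110111001
Count the 1s: 1 + 1 + 1 + 1 + 1 + 1 = 6

6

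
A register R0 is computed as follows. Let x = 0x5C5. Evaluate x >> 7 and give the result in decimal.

0x5C5 = 10111000101
shift right by 7 → 00000001011 = 11
(equivalently, floor(1477 / 128))

11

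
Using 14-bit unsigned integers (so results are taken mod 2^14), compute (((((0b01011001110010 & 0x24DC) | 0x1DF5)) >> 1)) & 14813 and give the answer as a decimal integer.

2264

0b01011001110010 = 01011001110010
0x24DC = 10010011011100
→ & → 00010001010000 = 1104
0x1DF5 = 01110111110101
→ | → 01110111110101 = 7669
→ >> 1 → 00111011111010 = 3834
14813 = 11100111011101
→ & → 00100011011000 = 2264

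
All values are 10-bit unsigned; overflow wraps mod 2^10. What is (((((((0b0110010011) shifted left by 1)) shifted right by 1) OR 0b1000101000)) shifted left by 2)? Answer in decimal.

748

0b0110010011 = 0110010011
→ shifted left by 1 (mod 2^10) → 1100100110 = 806
→ shifted right by 1 → 0110010011 = 403
0b1000101000 = 1000101000
→ OR → 1110111011 = 955
→ shifted left by 2 (mod 2^10) → 1011101100 = 748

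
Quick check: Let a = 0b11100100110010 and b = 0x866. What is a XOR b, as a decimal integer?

a = 11100100110010
0x866 = 00100001100110
XOR → 11000101010100 = 12628

12628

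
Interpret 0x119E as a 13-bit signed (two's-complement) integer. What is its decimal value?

-3682

pattern = 1000110011110 (MSB is 1 ⇒ negative)
Invert: 0111001100001, add 1 → 0111001100010 = 3682, so the value is -3682.
(Equivalently: 4510 - 2^13 = 4510 - 8192 = -3682.)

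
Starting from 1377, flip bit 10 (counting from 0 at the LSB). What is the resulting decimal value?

x = 10101100001
bit 10 is currently 1; toggle it via x ^ (1 << 10) = x ^ 1024
→ 00101100001 = 353

353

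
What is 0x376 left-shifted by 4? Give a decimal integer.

14176

0x376 = 00001101110110
shift left by 4 → 11011101100000 = 14176
(equivalently, 886 × 2^4 = 886 × 16)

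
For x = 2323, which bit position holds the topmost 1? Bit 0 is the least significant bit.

2323 = 100100010011
The topmost 1 is at position 11 (since 2^11 = 2048 ≤ 2323 < 4096).

11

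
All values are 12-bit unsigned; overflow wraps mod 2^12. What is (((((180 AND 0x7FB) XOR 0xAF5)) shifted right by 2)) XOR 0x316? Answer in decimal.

180 = 000010110100
0x7FB = 011111111011
→ AND → 000010110000 = 176
0xAF5 = 101011110101
→ XOR → 101001000101 = 2629
→ shifted right by 2 → 001010010001 = 657
0x316 = 001100010110
→ XOR → 000110000111 = 391

391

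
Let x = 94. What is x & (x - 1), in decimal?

92

x = 1011110 = 94
x - 1 = 1011101
AND   = 1011100 = 92
(x & (x - 1) clears the lowest set bit of x.)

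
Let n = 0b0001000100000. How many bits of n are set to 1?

2

n = 1000100000
Count the 1s: 1 + 1 = 2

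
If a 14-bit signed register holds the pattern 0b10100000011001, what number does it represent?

-6119

pattern = 10100000011001 (MSB is 1 ⇒ negative)
Invert: 01011111100110, add 1 → 01011111100111 = 6119, so the value is -6119.
(Equivalently: 10265 - 2^14 = 10265 - 16384 = -6119.)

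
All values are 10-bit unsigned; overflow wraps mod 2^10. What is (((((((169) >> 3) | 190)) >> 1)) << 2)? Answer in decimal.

169 = 0010101001
→ >> 3 → 0000010101 = 21
190 = 0010111110
→ | → 0010111111 = 191
→ >> 1 → 0001011111 = 95
→ << 2 (mod 2^10) → 0101111100 = 380

380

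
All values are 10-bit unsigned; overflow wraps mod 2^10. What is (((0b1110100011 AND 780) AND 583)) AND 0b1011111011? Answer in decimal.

512

0b1110100011 = 1110100011
780 = 1100001100
→ AND → 1100000000 = 768
583 = 1001000111
→ AND → 1000000000 = 512
0b1011111011 = 1011111011
→ AND → 1000000000 = 512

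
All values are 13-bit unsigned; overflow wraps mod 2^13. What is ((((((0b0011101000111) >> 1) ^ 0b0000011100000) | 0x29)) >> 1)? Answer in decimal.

437

0b0011101000111 = 0011101000111
→ >> 1 → 0001110100011 = 931
0b0000011100000 = 0000011100000
→ ^ → 0001101000011 = 835
0x29 = 0000000101001
→ | → 0001101101011 = 875
→ >> 1 → 0000110110101 = 437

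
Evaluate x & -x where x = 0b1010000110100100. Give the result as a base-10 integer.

x = 1010000110100100 = 41380
-x (two's complement) = …0101111001011100
AND   = 0000000000000100 = 4
(x & -x isolates the lowest set bit of x.)

4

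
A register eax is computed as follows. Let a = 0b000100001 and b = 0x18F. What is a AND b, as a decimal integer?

a = 000100001
0x18F = 110001111
AND → 000000001 = 1

1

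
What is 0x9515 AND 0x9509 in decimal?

0x9515 = 1001010100010101
0x9509 = 1001010100001001
AND → 1001010100000001 = 38145

38145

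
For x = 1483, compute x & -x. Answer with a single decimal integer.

1

x = 10111001011 = 1483
-x (two's complement) = …01000110101
AND   = 00000000001 = 1
(x & -x isolates the lowest set bit of x.)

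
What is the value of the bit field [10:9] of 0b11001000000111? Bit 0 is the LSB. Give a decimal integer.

v = 11001000000111
Shift right by 9: 11001
Mask low 2 bits: 01 = 1

1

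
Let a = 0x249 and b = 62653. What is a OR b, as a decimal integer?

0x249 = 0000001001001001
62653 = 1111010010111101
 OR → 1111011011111101 = 63229

63229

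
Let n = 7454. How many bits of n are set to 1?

8

7454 = 1110100011110
Count the 1s: 1 + 1 + 1 + 1 + 1 + 1 + 1 + 1 = 8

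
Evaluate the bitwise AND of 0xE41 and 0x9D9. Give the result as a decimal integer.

0xE41 = 111001000001
0x9D9 = 100111011001
AND → 100001000001 = 2113

2113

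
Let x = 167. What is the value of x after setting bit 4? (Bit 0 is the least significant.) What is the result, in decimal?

x = 10100111
bit 4 is currently 0; set it via x | (1 << 4) = x | 16
→ 10110111 = 183

183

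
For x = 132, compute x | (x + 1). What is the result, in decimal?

133

x = 10000100 = 132
x + 1 = 10000101
OR    = 10000101 = 133
(x | (x + 1) sets the lowest cleared bit.)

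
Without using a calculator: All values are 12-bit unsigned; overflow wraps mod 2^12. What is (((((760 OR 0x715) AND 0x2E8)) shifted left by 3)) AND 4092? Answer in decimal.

1856

760 = 001011111000
0x715 = 011100010101
→ OR → 011111111101 = 2045
0x2E8 = 001011101000
→ AND → 001011101000 = 744
→ shifted left by 3 (mod 2^12) → 011101000000 = 1856
4092 = 111111111100
→ AND → 011101000000 = 1856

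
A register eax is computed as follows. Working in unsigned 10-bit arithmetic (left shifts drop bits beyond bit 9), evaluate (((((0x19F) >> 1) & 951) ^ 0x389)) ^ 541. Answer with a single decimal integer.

275

0x19F = 0110011111
→ >> 1 → 0011001111 = 207
951 = 1110110111
→ & → 0010000111 = 135
0x389 = 1110001001
→ ^ → 1100001110 = 782
541 = 1000011101
→ ^ → 0100010011 = 275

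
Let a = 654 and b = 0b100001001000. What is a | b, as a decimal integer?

654 = 001010001110
b = 100001001000
 OR → 101011001110 = 2766

2766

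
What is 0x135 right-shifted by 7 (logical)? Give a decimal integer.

0x135 = 100110101
shift right by 7 → 000000010 = 2
(equivalently, floor(309 / 128))

2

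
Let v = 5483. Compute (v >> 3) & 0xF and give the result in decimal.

v = 001010101101011
Shift right by 3: 001010101101
Mask low 4 bits: 1101 = 13

13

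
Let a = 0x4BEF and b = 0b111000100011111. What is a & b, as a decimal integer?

16655

0x4BEF = 100101111101111
b = 111000100011111
AND → 100000100001111 = 16655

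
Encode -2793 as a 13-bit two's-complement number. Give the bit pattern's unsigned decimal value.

2793 in 13 bits: 0101011101001
Invert: 1010100010110
Add 1:  1010100010111 = 5399
(Check: 2^13 - 2793 = 8192 - 2793 = 5399.)

5399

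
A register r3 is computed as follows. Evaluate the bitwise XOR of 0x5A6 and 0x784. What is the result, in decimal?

546

0x5A6 = 10110100110
0x784 = 11110000100
XOR → 01000100010 = 546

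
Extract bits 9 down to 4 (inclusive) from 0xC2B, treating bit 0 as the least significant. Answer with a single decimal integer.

2

v = 110000101011
Shift right by 4: 11000010
Mask low 6 bits: 000010 = 2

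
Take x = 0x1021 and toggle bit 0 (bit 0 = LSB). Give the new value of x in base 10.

x = 1000000100001
bit 0 is currently 1; toggle it via x ^ (1 << 0) = x ^ 1
→ 1000000100000 = 4128

4128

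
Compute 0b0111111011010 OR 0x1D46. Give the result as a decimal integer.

8158

a = 0111111011010
0x1D46 = 1110101000110
 OR → 1111111011110 = 8158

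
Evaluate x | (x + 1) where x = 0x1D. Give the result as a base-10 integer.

31

x = 11101 = 29
x + 1 = 11110
OR    = 11111 = 31
(x | (x + 1) sets the lowest cleared bit.)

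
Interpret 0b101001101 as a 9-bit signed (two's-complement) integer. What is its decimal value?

pattern = 101001101 (MSB is 1 ⇒ negative)
Invert: 010110010, add 1 → 010110011 = 179, so the value is -179.
(Equivalently: 333 - 2^9 = 333 - 512 = -179.)

-179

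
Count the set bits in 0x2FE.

8

0x2FE = 1011111110
Count the 1s: 1 + 1 + 1 + 1 + 1 + 1 + 1 + 1 = 8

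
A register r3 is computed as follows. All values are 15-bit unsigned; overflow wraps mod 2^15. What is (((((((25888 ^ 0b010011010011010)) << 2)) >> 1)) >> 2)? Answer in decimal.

477

25888 = 110010100100000
0b010011010011010 = 010011010011010
→ ^ → 100001110111010 = 17338
→ << 2 (mod 2^15) → 000111011101000 = 3816
→ >> 1 → 000011101110100 = 1908
→ >> 2 → 000000111011101 = 477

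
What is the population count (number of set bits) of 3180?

3180 = 110001101100
Count the 1s: 1 + 1 + 1 + 1 + 1 + 1 = 6

6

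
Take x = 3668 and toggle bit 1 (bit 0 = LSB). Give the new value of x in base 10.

x = 111001010100
bit 1 is currently 0; toggle it via x ^ (1 << 1) = x ^ 2
→ 111001010110 = 3670

3670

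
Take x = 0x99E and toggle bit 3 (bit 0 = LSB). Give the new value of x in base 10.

x = 100110011110
bit 3 is currently 1; toggle it via x ^ (1 << 3) = x ^ 8
→ 100110010110 = 2454

2454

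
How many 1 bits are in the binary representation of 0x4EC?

6

0x4EC = 10011101100
Count the 1s: 1 + 1 + 1 + 1 + 1 + 1 = 6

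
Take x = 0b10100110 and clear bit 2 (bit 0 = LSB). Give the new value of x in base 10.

x = 10100110
bit 2 is currently 1; clear it via x & ~(1 << 2) = x & ~4
→ 10100010 = 162

162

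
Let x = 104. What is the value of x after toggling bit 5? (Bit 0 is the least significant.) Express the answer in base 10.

x = 01101000
bit 5 is currently 1; toggle it via x ^ (1 << 5) = x ^ 32
→ 01001000 = 72

72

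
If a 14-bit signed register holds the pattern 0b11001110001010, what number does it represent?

pattern = 11001110001010 (MSB is 1 ⇒ negative)
Invert: 00110001110101, add 1 → 00110001110110 = 3190, so the value is -3190.
(Equivalently: 13194 - 2^14 = 13194 - 16384 = -3190.)

-3190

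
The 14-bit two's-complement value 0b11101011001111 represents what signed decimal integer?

-1329

pattern = 11101011001111 (MSB is 1 ⇒ negative)
Invert: 00010100110000, add 1 → 00010100110001 = 1329, so the value is -1329.
(Equivalently: 15055 - 2^14 = 15055 - 16384 = -1329.)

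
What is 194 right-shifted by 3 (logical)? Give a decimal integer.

194 = 11000010
shift right by 3 → 00011000 = 24
(equivalently, floor(194 / 8))

24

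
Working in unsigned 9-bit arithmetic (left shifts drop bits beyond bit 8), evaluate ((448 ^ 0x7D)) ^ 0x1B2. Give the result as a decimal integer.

448 = 111000000
0x7D = 001111101
→ ^ → 110111101 = 445
0x1B2 = 110110010
→ ^ → 000001111 = 15

15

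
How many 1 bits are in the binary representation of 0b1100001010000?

4

n = 1100001010000
Count the 1s: 1 + 1 + 1 + 1 = 4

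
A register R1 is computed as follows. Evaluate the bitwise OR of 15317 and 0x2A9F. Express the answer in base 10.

15317 = 11101111010101
0x2A9F = 10101010011111
 OR → 11101111011111 = 15327

15327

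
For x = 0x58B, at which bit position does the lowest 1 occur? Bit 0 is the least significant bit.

0

0x58B = 10110001011
Trailing zeros: 0, so the lowest set bit is bit 0 (value 1).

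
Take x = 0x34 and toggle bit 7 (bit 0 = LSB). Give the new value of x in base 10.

180

x = 0000110100
bit 7 is currently 0; toggle it via x ^ (1 << 7) = x ^ 128
→ 0010110100 = 180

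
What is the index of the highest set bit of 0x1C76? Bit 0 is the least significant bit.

0x1C76 = 1110001110110
The topmost 1 is at position 12 (since 2^12 = 4096 ≤ 7286 < 8192).

12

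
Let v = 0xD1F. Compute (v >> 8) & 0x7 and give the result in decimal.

v = 110100011111
Shift right by 8: 1101
Mask low 3 bits: 101 = 5

5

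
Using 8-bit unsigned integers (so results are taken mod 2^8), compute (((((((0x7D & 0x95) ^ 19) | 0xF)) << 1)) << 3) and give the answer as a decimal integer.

0x7D = 01111101
0x95 = 10010101
→ & → 00010101 = 21
19 = 00010011
→ ^ → 00000110 = 6
0xF = 00001111
→ | → 00001111 = 15
→ << 1 (mod 2^8) → 00011110 = 30
→ << 3 (mod 2^8) → 11110000 = 240

240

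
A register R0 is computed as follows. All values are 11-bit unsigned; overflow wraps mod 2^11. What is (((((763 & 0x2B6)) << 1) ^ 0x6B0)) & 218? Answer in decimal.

208

763 = 01011111011
0x2B6 = 01010110110
→ & → 01010110010 = 690
→ << 1 (mod 2^11) → 10101100100 = 1380
0x6B0 = 11010110000
→ ^ → 01111010100 = 980
218 = 00011011010
→ & → 00011010000 = 208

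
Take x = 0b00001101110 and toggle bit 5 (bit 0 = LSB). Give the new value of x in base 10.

x = 00001101110
bit 5 is currently 1; toggle it via x ^ (1 << 5) = x ^ 32
→ 00001001110 = 78

78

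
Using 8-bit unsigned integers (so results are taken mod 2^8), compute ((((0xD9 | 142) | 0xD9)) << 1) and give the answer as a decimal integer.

190

0xD9 = 11011001
142 = 10001110
→ | → 11011111 = 223
0xD9 = 11011001
→ | → 11011111 = 223
→ << 1 (mod 2^8) → 10111110 = 190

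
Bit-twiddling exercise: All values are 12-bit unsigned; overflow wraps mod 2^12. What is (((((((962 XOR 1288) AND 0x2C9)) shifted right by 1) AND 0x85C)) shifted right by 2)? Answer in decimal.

17

962 = 001111000010
1288 = 010100001000
→ XOR → 011011001010 = 1738
0x2C9 = 001011001001
→ AND → 001011001000 = 712
→ shifted right by 1 → 000101100100 = 356
0x85C = 100001011100
→ AND → 000001000100 = 68
→ shifted right by 2 → 000000010001 = 17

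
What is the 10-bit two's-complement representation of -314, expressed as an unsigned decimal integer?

710

314 in 10 bits: 0100111010
Invert: 1011000101
Add 1:  1011000110 = 710
(Check: 2^10 - 314 = 1024 - 314 = 710.)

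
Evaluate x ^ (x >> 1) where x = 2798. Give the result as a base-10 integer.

3993

x = 101011101110 = 2798
x>>1 = 010101110111
XOR  = 111110011001 = 3993
(x ^ (x >> 1) gives the standard binary-reflected Gray code of x.)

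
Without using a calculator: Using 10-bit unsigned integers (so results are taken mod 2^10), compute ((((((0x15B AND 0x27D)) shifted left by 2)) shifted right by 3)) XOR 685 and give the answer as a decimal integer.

0x15B = 0101011011
0x27D = 1001111101
→ AND → 0001011001 = 89
→ shifted left by 2 (mod 2^10) → 0101100100 = 356
→ shifted right by 3 → 0000101100 = 44
685 = 1010101101
→ XOR → 1010000001 = 641

641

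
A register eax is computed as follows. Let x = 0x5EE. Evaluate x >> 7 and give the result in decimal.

11

0x5EE = 10111101110
shift right by 7 → 00000001011 = 11
(equivalently, floor(1518 / 128))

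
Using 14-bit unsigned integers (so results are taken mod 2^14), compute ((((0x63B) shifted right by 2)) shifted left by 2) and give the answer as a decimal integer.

1592

0x63B = 00011000111011
→ shifted right by 2 → 00000110001110 = 398
→ shifted left by 2 (mod 2^14) → 00011000111000 = 1592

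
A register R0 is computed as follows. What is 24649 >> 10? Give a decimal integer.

24649 = 110000001001001
shift right by 10 → 000000000011000 = 24
(equivalently, floor(24649 / 1024))

24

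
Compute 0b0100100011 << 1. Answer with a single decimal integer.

x = 0100100011
shift left by 1 → 1001000110 = 582
(equivalently, 291 × 2^1 = 291 × 2)

582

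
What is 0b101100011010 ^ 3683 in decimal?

1401

a = 101100011010
3683 = 111001100011
XOR → 010101111001 = 1401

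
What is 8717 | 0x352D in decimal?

8717 = 10001000001101
0x352D = 11010100101101
 OR → 11011100101101 = 14125

14125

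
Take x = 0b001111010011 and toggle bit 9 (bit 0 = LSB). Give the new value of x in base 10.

x = 001111010011
bit 9 is currently 1; toggle it via x ^ (1 << 9) = x ^ 512
→ 000111010011 = 467

467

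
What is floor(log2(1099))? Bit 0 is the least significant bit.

1099 = 10001001011
The topmost 1 is at position 10 (since 2^10 = 1024 ≤ 1099 < 2048).

10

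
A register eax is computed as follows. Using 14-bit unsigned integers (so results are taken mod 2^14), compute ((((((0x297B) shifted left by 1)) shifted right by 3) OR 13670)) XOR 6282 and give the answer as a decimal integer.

12276

0x297B = 10100101111011
→ shifted left by 1 (mod 2^14) → 01001011110110 = 4854
→ shifted right by 3 → 00001001011110 = 606
13670 = 11010101100110
→ OR → 11011101111110 = 14206
6282 = 01100010001010
→ XOR → 10111111110100 = 12276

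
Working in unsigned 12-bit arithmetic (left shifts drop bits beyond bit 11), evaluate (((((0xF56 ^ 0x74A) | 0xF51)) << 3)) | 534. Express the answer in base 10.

0xF56 = 111101010110
0x74A = 011101001010
→ ^ → 100000011100 = 2076
0xF51 = 111101010001
→ | → 111101011101 = 3933
→ << 3 (mod 2^12) → 101011101000 = 2792
534 = 001000010110
→ | → 101011111110 = 2814

2814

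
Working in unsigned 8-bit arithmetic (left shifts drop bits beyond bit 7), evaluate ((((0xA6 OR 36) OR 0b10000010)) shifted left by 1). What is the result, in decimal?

0xA6 = 10100110
36 = 00100100
→ OR → 10100110 = 166
0b10000010 = 10000010
→ OR → 10100110 = 166
→ shifted left by 1 (mod 2^8) → 01001100 = 76

76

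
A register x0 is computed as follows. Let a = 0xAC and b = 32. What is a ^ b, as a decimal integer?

0xAC = 10101100
32 = 00100000
XOR → 10001100 = 140

140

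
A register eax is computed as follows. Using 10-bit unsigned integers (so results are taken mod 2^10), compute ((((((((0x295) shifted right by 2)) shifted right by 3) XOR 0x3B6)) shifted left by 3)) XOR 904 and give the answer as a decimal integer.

0x295 = 1010010101
→ shifted right by 2 → 0010100101 = 165
→ shifted right by 3 → 0000010100 = 20
0x3B6 = 1110110110
→ XOR → 1110100010 = 930
→ shifted left by 3 (mod 2^10) → 0100010000 = 272
904 = 1110001000
→ XOR → 1010011000 = 664

664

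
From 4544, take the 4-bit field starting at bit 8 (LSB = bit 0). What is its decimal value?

v = 01000111000000
Shift right by 8: 010001
Mask low 4 bits: 0001 = 1

1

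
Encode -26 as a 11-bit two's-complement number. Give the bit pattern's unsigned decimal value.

2022

26 in 11 bits: 00000011010
Invert: 11111100101
Add 1:  11111100110 = 2022
(Check: 2^11 - 26 = 2048 - 26 = 2022.)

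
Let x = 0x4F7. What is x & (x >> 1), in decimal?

x = 10011110111 = 1271
x>>1 = 01001111011
AND  = 00001110011 = 115
(x & (x >> 1) has a 1 wherever x has two consecutive 1 bits.)

115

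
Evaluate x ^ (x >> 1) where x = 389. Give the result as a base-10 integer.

327

x = 110000101 = 389
x>>1 = 011000010
XOR  = 101000111 = 327
(x ^ (x >> 1) gives the standard binary-reflected Gray code of x.)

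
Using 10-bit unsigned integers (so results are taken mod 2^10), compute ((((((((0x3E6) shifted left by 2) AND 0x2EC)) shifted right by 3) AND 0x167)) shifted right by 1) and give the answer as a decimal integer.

32

0x3E6 = 1111100110
→ shifted left by 2 (mod 2^10) → 1110011000 = 920
0x2EC = 1011101100
→ AND → 1010001000 = 648
→ shifted right by 3 → 0001010001 = 81
0x167 = 0101100111
→ AND → 0001000001 = 65
→ shifted right by 1 → 0000100000 = 32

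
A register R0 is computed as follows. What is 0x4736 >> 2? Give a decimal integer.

4557

0x4736 = 100011100110110
shift right by 2 → 001000111001101 = 4557
(equivalently, floor(18230 / 4))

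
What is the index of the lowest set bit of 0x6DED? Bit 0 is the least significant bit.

0x6DED = 110110111101101
Trailing zeros: 0, so the lowest set bit is bit 0 (value 1).

0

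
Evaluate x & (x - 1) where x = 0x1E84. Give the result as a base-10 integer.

x = 1111010000100 = 7812
x - 1 = 1111010000011
AND   = 1111010000000 = 7808
(x & (x - 1) clears the lowest set bit of x.)

7808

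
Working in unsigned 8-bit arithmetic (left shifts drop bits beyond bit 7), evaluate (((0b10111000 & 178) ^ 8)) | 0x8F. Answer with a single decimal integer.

191

0b10111000 = 10111000
178 = 10110010
→ & → 10110000 = 176
8 = 00001000
→ ^ → 10111000 = 184
0x8F = 10001111
→ | → 10111111 = 191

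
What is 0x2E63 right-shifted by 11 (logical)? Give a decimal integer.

0x2E63 = 10111001100011
shift right by 11 → 00000000000101 = 5
(equivalently, floor(11875 / 2048))

5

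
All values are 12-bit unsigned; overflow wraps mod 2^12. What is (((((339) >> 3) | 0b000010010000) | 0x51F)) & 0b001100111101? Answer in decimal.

339 = 000101010011
→ >> 3 → 000000101010 = 42
0b000010010000 = 000010010000
→ | → 000010111010 = 186
0x51F = 010100011111
→ | → 010110111111 = 1471
0b001100111101 = 001100111101
→ & → 000100111101 = 317

317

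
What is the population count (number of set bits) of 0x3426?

6

0x3426 = 11010000100110
Count the 1s: 1 + 1 + 1 + 1 + 1 + 1 = 6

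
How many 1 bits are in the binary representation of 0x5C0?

4

0x5C0 = 10111000000
Count the 1s: 1 + 1 + 1 + 1 = 4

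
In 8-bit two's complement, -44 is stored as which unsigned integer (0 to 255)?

212

44 in 8 bits: 00101100
Invert: 11010011
Add 1:  11010100 = 212
(Check: 2^8 - 44 = 256 - 44 = 212.)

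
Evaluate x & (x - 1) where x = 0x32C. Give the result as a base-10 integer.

808

x = 1100101100 = 812
x - 1 = 1100101011
AND   = 1100101000 = 808
(x & (x - 1) clears the lowest set bit of x.)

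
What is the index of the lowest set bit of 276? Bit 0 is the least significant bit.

2

276 = 100010100
Trailing zeros: 2, so the lowest set bit is bit 2 (value 4).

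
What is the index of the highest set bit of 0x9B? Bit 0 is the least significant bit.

0x9B = 10011011
The topmost 1 is at position 7 (since 2^7 = 128 ≤ 155 < 256).

7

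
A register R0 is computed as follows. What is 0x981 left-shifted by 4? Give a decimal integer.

38928

0x981 = 0000100110000001
shift left by 4 → 1001100000010000 = 38928
(equivalently, 2433 × 2^4 = 2433 × 16)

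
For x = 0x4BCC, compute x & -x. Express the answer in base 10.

4

x = 100101111001100 = 19404
-x (two's complement) = …011010000110100
AND   = 000000000000100 = 4
(x & -x isolates the lowest set bit of x.)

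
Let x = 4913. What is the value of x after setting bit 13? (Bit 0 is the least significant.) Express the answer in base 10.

x = 01001100110001
bit 13 is currently 0; set it via x | (1 << 13) = x | 8192
→ 11001100110001 = 13105

13105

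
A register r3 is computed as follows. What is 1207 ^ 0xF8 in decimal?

1103

1207 = 10010110111
0xF8 = 00011111000
XOR → 10001001111 = 1103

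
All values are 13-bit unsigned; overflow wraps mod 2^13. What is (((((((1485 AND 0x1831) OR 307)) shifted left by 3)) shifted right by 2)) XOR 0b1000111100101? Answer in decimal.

1485 = 0010111001101
0x1831 = 1100000110001
→ AND → 0000000000001 = 1
307 = 0000100110011
→ OR → 0000100110011 = 307
→ shifted left by 3 (mod 2^13) → 0100110011000 = 2456
→ shifted right by 2 → 0001001100110 = 614
0b1000111100101 = 1000111100101
→ XOR → 1001110000011 = 4995

4995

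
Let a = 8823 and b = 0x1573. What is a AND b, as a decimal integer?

115

8823 = 10001001110111
0x1573 = 01010101110011
AND → 00000001110011 = 115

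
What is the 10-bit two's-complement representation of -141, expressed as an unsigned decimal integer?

883

141 in 10 bits: 0010001101
Invert: 1101110010
Add 1:  1101110011 = 883
(Check: 2^10 - 141 = 1024 - 141 = 883.)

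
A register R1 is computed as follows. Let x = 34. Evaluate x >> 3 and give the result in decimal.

34 = 100010
shift right by 3 → 000100 = 4
(equivalently, floor(34 / 8))

4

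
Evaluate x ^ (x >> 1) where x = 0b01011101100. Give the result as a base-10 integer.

x = 1011101100 = 748
x>>1 = 0101110110
XOR  = 1110011010 = 922
(x ^ (x >> 1) gives the standard binary-reflected Gray code of x.)

922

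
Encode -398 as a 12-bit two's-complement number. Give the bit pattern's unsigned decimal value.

3698

398 in 12 bits: 000110001110
Invert: 111001110001
Add 1:  111001110010 = 3698
(Check: 2^12 - 398 = 4096 - 398 = 3698.)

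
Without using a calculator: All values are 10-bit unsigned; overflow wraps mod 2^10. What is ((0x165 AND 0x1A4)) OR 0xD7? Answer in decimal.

0x165 = 0101100101
0x1A4 = 0110100100
→ AND → 0100100100 = 292
0xD7 = 0011010111
→ OR → 0111110111 = 503

503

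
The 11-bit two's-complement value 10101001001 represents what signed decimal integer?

-695

pattern = 10101001001 (MSB is 1 ⇒ negative)
Invert: 01010110110, add 1 → 01010110111 = 695, so the value is -695.
(Equivalently: 1353 - 2^11 = 1353 - 2048 = -695.)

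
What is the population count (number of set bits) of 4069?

4069 = 111111100101
Count the 1s: 1 + 1 + 1 + 1 + 1 + 1 + 1 + 1 + 1 = 9

9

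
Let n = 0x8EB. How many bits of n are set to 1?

7

0x8EB = 100011101011
Count the 1s: 1 + 1 + 1 + 1 + 1 + 1 + 1 = 7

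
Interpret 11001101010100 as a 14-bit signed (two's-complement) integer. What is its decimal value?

-3244

pattern = 11001101010100 (MSB is 1 ⇒ negative)
Invert: 00110010101011, add 1 → 00110010101100 = 3244, so the value is -3244.
(Equivalently: 13140 - 2^14 = 13140 - 16384 = -3244.)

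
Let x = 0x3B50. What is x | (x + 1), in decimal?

x = 11101101010000 = 15184
x + 1 = 11101101010001
OR    = 11101101010001 = 15185
(x | (x + 1) sets the lowest cleared bit.)

15185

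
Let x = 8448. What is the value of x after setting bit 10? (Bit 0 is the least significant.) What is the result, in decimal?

x = 010000100000000
bit 10 is currently 0; set it via x | (1 << 10) = x | 1024
→ 010010100000000 = 9472

9472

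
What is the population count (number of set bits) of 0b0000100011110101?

n = 100011110101
Count the 1s: 1 + 1 + 1 + 1 + 1 + 1 + 1 = 7

7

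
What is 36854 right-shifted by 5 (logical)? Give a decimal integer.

1151

36854 = 1000111111110110
shift right by 5 → 0000010001111111 = 1151
(equivalently, floor(36854 / 32))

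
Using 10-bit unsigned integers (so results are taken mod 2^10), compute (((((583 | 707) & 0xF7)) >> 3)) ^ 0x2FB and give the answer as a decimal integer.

583 = 1001000111
707 = 1011000011
→ | → 1011000111 = 711
0xF7 = 0011110111
→ & → 0011000111 = 199
→ >> 3 → 0000011000 = 24
0x2FB = 1011111011
→ ^ → 1011100011 = 739

739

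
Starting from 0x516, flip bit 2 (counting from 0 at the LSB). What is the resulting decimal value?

1298

x = 10100010110
bit 2 is currently 1; toggle it via x ^ (1 << 2) = x ^ 4
→ 10100010010 = 1298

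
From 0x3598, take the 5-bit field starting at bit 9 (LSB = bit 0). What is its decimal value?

v = 11010110011000
Shift right by 9: 11010
Mask low 5 bits: 11010 = 26

26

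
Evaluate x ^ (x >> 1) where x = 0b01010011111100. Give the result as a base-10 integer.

7810

x = 1010011111100 = 5372
x>>1 = 0101001111110
XOR  = 1111010000010 = 7810
(x ^ (x >> 1) gives the standard binary-reflected Gray code of x.)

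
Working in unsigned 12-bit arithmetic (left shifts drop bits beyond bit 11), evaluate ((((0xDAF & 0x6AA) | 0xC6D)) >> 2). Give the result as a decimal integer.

0xDAF = 110110101111
0x6AA = 011010101010
→ & → 010010101010 = 1194
0xC6D = 110001101101
→ | → 110011101111 = 3311
→ >> 2 → 001100111011 = 827

827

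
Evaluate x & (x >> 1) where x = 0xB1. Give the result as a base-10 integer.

x = 10110001 = 177
x>>1 = 01011000
AND  = 00010000 = 16
(x & (x >> 1) has a 1 wherever x has two consecutive 1 bits.)

16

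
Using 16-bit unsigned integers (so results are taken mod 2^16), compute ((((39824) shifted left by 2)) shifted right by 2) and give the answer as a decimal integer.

39824 = 1001101110010000
→ shifted left by 2 (mod 2^16) → 0110111001000000 = 28224
→ shifted right by 2 → 0001101110010000 = 7056

7056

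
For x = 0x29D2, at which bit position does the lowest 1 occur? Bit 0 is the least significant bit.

1

0x29D2 = 10100111010010
Trailing zeros: 1, so the lowest set bit is bit 1 (value 2).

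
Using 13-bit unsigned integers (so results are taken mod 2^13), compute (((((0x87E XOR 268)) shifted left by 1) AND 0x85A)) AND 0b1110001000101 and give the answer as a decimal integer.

64

0x87E = 0100001111110
268 = 0000100001100
→ XOR → 0100101110010 = 2418
→ shifted left by 1 (mod 2^13) → 1001011100100 = 4836
0x85A = 0100001011010
→ AND → 0000001000000 = 64
0b1110001000101 = 1110001000101
→ AND → 0000001000000 = 64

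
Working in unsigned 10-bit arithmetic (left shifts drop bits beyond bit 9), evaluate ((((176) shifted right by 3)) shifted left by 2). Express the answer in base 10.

176 = 0010110000
→ shifted right by 3 → 0000010110 = 22
→ shifted left by 2 (mod 2^10) → 0001011000 = 88

88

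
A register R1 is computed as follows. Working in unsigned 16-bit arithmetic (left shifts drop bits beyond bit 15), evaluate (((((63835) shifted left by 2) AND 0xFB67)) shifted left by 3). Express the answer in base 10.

2848

63835 = 1111100101011011
→ shifted left by 2 (mod 2^16) → 1110010101101100 = 58732
0xFB67 = 1111101101100111
→ AND → 1110000101100100 = 57700
→ shifted left by 3 (mod 2^16) → 0000101100100000 = 2848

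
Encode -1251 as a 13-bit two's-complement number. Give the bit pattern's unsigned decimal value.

6941

1251 in 13 bits: 0010011100011
Invert: 1101100011100
Add 1:  1101100011101 = 6941
(Check: 2^13 - 1251 = 8192 - 1251 = 6941.)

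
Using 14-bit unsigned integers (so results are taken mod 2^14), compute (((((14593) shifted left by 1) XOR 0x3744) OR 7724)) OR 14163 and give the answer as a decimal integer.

16255

14593 = 11100100000001
→ shifted left by 1 (mod 2^14) → 11001000000010 = 12802
0x3744 = 11011101000100
→ XOR → 00010101000110 = 1350
7724 = 01111000101100
→ OR → 01111101101110 = 8046
14163 = 11011101010011
→ OR → 11111101111111 = 16255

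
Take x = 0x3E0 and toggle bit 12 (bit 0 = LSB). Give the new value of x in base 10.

5088

x = 0001111100000
bit 12 is currently 0; toggle it via x ^ (1 << 12) = x ^ 4096
→ 1001111100000 = 5088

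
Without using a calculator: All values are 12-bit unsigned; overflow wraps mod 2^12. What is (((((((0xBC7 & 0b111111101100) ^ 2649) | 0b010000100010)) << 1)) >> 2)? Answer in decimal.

0xBC7 = 101111000111
0b111111101100 = 111111101100
→ & → 101111000100 = 3012
2649 = 101001011001
→ ^ → 000110011101 = 413
0b010000100010 = 010000100010
→ | → 010110111111 = 1471
→ << 1 (mod 2^12) → 101101111110 = 2942
→ >> 2 → 001011011111 = 735

735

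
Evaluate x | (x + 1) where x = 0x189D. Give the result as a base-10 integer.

x = 1100010011101 = 6301
x + 1 = 1100010011110
OR    = 1100010011111 = 6303
(x | (x + 1) sets the lowest cleared bit.)

6303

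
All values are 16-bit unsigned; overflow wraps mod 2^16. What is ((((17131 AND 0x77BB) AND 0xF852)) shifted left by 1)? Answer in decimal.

32772

17131 = 0100001011101011
0x77BB = 0111011110111011
→ AND → 0100001010101011 = 17067
0xF852 = 1111100001010010
→ AND → 0100000000000010 = 16386
→ shifted left by 1 (mod 2^16) → 1000000000000100 = 32772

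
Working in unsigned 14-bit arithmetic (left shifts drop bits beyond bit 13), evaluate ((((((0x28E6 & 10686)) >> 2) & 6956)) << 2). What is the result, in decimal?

10400

0x28E6 = 10100011100110
10686 = 10100110111110
→ & → 10100010100110 = 10406
→ >> 2 → 00101000101001 = 2601
6956 = 01101100101100
→ & → 00101000101000 = 2600
→ << 2 (mod 2^14) → 10100010100000 = 10400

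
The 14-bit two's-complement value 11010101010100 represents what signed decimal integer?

-2732

pattern = 11010101010100 (MSB is 1 ⇒ negative)
Invert: 00101010101011, add 1 → 00101010101100 = 2732, so the value is -2732.
(Equivalently: 13652 - 2^14 = 13652 - 16384 = -2732.)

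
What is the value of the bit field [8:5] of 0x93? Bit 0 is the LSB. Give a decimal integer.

v = 010010011
Shift right by 5: 0100
Mask low 4 bits: 0100 = 4

4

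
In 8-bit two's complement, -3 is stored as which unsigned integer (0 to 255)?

253

3 in 8 bits: 00000011
Invert: 11111100
Add 1:  11111101 = 253
(Check: 2^8 - 3 = 256 - 3 = 253.)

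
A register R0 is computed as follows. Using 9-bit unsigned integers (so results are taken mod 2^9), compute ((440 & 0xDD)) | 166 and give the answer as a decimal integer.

190

440 = 110111000
0xDD = 011011101
→ & → 010011000 = 152
166 = 010100110
→ | → 010111110 = 190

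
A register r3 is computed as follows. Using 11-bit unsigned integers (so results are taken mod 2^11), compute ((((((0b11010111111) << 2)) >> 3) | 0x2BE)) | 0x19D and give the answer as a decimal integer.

0b11010111111 = 11010111111
→ << 2 (mod 2^11) → 01011111100 = 764
→ >> 3 → 00001011111 = 95
0x2BE = 01010111110
→ | → 01011111111 = 767
0x19D = 00110011101
→ | → 01111111111 = 1023

1023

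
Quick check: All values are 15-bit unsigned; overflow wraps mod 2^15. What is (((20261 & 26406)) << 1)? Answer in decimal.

3656

20261 = 100111100100101
26406 = 110011100100110
→ & → 100011100100100 = 18212
→ << 1 (mod 2^15) → 000111001001000 = 3656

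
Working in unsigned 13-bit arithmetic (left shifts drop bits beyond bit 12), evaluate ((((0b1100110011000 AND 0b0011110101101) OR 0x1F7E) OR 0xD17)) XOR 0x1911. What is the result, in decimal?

1774

0b1100110011000 = 1100110011000
0b0011110101101 = 0011110101101
→ AND → 0000110001000 = 392
0x1F7E = 1111101111110
→ OR → 1111111111110 = 8190
0xD17 = 0110100010111
→ OR → 1111111111111 = 8191
0x1911 = 1100100010001
→ XOR → 0011011101110 = 1774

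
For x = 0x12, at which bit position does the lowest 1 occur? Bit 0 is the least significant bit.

0x12 = 10010
Trailing zeros: 1, so the lowest set bit is bit 1 (value 2).

1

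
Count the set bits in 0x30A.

4

0x30A = 1100001010
Count the 1s: 1 + 1 + 1 + 1 = 4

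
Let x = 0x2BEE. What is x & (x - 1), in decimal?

11244

x = 10101111101110 = 11246
x - 1 = 10101111101101
AND   = 10101111101100 = 11244
(x & (x - 1) clears the lowest set bit of x.)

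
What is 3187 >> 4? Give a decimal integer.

199

3187 = 110001110011
shift right by 4 → 000011000111 = 199
(equivalently, floor(3187 / 16))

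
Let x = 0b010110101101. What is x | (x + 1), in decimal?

x = 10110101101 = 1453
x + 1 = 10110101110
OR    = 10110101111 = 1455
(x | (x + 1) sets the lowest cleared bit.)

1455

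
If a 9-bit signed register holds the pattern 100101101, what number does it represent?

-211

pattern = 100101101 (MSB is 1 ⇒ negative)
Invert: 011010010, add 1 → 011010011 = 211, so the value is -211.
(Equivalently: 301 - 2^9 = 301 - 512 = -211.)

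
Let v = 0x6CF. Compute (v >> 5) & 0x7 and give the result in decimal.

v = 11011001111
Shift right by 5: 110110
Mask low 3 bits: 110 = 6

6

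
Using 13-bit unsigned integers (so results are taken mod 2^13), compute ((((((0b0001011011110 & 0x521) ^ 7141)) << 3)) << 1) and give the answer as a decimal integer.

7760

0b0001011011110 = 0001011011110
0x521 = 0010100100001
→ & → 0000000000000 = 0
7141 = 1101111100101
→ ^ → 1101111100101 = 7141
→ << 3 (mod 2^13) → 1111100101000 = 7976
→ << 1 (mod 2^13) → 1111001010000 = 7760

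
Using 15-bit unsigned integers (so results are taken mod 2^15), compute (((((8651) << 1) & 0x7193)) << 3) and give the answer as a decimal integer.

3216

8651 = 010000111001011
→ << 1 (mod 2^15) → 100001110010110 = 17302
0x7193 = 111000110010011
→ & → 100000110010010 = 16786
→ << 3 (mod 2^15) → 000110010010000 = 3216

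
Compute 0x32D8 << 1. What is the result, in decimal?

0x32D8 = 011001011011000
shift left by 1 → 110010110110000 = 26032
(equivalently, 13016 × 2^1 = 13016 × 2)

26032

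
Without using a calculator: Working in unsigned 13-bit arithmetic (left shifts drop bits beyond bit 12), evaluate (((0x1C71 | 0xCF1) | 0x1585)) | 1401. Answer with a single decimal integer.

7677

0x1C71 = 1110001110001
0xCF1 = 0110011110001
→ | → 1110011110001 = 7409
0x1585 = 1010110000101
→ | → 1110111110101 = 7669
1401 = 0010101111001
→ | → 1110111111101 = 7677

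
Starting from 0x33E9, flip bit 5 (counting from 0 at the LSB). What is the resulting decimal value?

13257

x = 011001111101001
bit 5 is currently 1; toggle it via x ^ (1 << 5) = x ^ 32
→ 011001111001001 = 13257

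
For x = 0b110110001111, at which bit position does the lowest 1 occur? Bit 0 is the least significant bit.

0

0b110110001111 = 110110001111
Trailing zeros: 0, so the lowest set bit is bit 0 (value 1).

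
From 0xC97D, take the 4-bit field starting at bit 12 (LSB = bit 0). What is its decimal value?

12

v = 1100100101111101
Shift right by 12: 1100
Mask low 4 bits: 1100 = 12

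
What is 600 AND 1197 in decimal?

600 = 01001011000
1197 = 10010101101
AND → 00000001000 = 8

8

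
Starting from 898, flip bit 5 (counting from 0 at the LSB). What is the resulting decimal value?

x = 1110000010
bit 5 is currently 0; toggle it via x ^ (1 << 5) = x ^ 32
→ 1110100010 = 930

930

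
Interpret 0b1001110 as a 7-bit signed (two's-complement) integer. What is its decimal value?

-50

pattern = 1001110 (MSB is 1 ⇒ negative)
Invert: 0110001, add 1 → 0110010 = 50, so the value is -50.
(Equivalently: 78 - 2^7 = 78 - 128 = -50.)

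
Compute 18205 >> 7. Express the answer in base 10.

18205 = 100011100011101
shift right by 7 → 000000010001110 = 142
(equivalently, floor(18205 / 128))

142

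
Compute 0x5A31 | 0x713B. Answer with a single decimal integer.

0x5A31 = 101101000110001
0x713B = 111000100111011
 OR → 111101100111011 = 31547

31547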